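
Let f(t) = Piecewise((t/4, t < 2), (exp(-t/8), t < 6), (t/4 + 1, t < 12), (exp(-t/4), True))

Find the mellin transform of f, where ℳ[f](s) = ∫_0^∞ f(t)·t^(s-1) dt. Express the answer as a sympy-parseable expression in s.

2**s*(2*2**s*s*(s + 1)*uppergamma(s, 3) - 5*3**s*s - 2*3**s + 2*4**s*s*(s + 1)*uppergamma(s, 1/4) - 2*4**s*s*(s + 1)*uppergamma(s, 3/4) + 8*6**s*s + 2*6**s + s)/(2*s*(s + 1))
  Re(s) > -1

back out the power substitution: t**2/4 on [0, sqrt(2)); exp(-t**2/8) on [sqrt(2), sqrt(6)); t**2/4 + 1 on [sqrt(6), 2*sqrt(3)); …
invert the common scale on t to get t**2 on [0, sqrt(2)/2); exp(-t**2/2) on [sqrt(2)/2, sqrt(6)/2); t**2 + 1 on [sqrt(6)/2, sqrt(3)); …
remove the power substitution first: t on [0, 1/2); exp(-t/2) on [1/2, 3/2); t + 1 on [3/2, 3); …
along the cuts 2, 6, 12, ℳ[f](s) splits into 4 integrals
over [0, 2), the kernel integral of t/4 enters the sum
between 2 and 6 the integrand is exp(-t/8)·t^(s-1)
over [6, 12), the kernel integral of (t/4 + 1) enters the sum
∫ over [12, ∞) of exp(-t/4)·t^(s-1) joins the sum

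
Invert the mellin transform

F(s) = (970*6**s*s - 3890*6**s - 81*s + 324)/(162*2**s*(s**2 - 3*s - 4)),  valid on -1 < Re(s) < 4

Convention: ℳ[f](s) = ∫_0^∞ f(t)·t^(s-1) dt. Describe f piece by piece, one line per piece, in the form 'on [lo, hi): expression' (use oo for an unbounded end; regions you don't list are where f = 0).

on [0, 1/2): t
on [1/2, 3): 2*t
on [3, oo): t**(-4)

linearity at 1/2, 3 turns ℳ[f](s) into 3 summed integrals
the [0, 1/2) slice contributes ∫ t·t^(s-1) dt
∫ 2*t·t^(s-1) over [1/2, 3)
between 3 and ∞ the integrand is t**(-4)·t^(s-1)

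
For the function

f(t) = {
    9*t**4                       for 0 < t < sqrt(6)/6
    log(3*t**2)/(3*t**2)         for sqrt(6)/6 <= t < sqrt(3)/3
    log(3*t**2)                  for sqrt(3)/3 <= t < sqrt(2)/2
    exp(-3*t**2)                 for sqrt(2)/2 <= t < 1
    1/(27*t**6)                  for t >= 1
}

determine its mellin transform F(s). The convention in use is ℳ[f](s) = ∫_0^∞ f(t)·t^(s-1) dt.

(27*2**(s/2)*s**2*(s/2 - 3)*(s/2 + 2)*(s**2/4 - s + 1)*uppergamma(s/2, 3/2) - 27*2**(s/2)*s**2*(s/2 - 3)*(s/2 + 2)*(s**2/4 - s + 1)*uppergamma(s/2, 3) - 27*2**(s/2)*s**2*(s/2 - 3)*(s/2 + 2) + 108*2**(s/2)*(s/2 - 3)*(s/2 + 2)*(s**2/4 - s + 1) - 54*3**(s/2)*s*(s/2 - 3)*(s/2 + 2)*(s**2/4 - s + 1)*log(2) + 54*3**(s/2)*s*(s/2 - 3)*(s/2 + 2)*(s**2/4 - s + 1)*log(3) - 108*3**(s/2)*(s/2 - 3)*(s/2 + 2)*(s**2/4 - s + 1) - 6**(s/2)*s**2*(s/2 + 2)*(s**2/4 - s + 1) + 27*s**3*(s/2 - 3)*(s/2 + 2)*log(2) - 54*s**2*(s/2 - 3)*(s/2 + 2)*log(2) + 54*s**2*(s/2 - 3)*(s/2 + 2) + 27*s**2*(s/2 - 3)*(s**2/4 - s + 1)/4)/(54*6**(s/2)*s**2*(s/2 - 3)*(s/2 + 2)*(s**2/4 - s + 1))
  -4 < Re(s) < 6

peel off the power substitution: 9*t**2 on [0, 1/6); log(3*t)/(3*t) on [1/6, 1/3); log(3*t) on [1/3, 1/2); …
remove the common scale on t first: t**2 on [0, 1/2); log(t)/t on [1/2, 1); log(t) on [1, 3/2); …
along the cuts sqrt(6)/6, sqrt(3)/3, sqrt(2)/2, 1, ℳ[f](s) splits into 5 integrals
over [0, sqrt(6)/6), the kernel integral of 9*t**4 enters the sum
segment [sqrt(6)/6, sqrt(3)/3) carries log(3*t**2)/(3*t**2); integrate it
segment [sqrt(3)/3, sqrt(2)/2) carries log(3*t**2); integrate it
segment sqrt(2)/2 to 1 holds exp(-3*t**2); add its integral
segment 1 to ∞ holds 1/(27*t**6); add its integral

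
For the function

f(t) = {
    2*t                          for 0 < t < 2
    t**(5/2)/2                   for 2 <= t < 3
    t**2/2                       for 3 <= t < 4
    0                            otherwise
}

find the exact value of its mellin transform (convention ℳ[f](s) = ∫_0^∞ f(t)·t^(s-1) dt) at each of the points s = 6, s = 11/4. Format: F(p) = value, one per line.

along the cuts 2, 3, ℳ[f](s) splits into 3 integrals
[0, 2) adds the kernel integral of 2*t
on [2, 3) integrate f = t**(5/2)/2 against the kernel
∫ over [3, 4) of t**2/2·t^(s-1) joins the sum

F(6) = -256*sqrt(2)/17 + 6561*sqrt(3)/17 + 416921/112
F(11/4) = -162*3**(3/4)/19 - 64*2**(1/4)/21 + 64*2**(3/4)/15 + 162*3**(1/4)/7 + 1024*sqrt(2)/19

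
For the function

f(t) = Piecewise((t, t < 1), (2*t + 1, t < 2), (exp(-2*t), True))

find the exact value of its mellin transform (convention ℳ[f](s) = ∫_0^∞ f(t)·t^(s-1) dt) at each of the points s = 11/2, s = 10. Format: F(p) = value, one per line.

decompose at 1, 2; ℳ[f](s) sums the 3 pieces' integrals
over [0, 1), the kernel integral of t enters the sum
the [1, 2) slice contributes ∫ (2*t + 1)·t^(s-1) dt
∫ exp(-2*t)·t^(s-1) over [2, ∞)

F(11/2) = (sqrt(2)*(135135*sqrt(pi)*exp(4)*erfc(2) + 9266972)/292864 + (-98304 + 7471104*sqrt(2))*exp(4)/292864)*exp(-4)
F(10) = 153527*exp(-4)/8 + 52203/110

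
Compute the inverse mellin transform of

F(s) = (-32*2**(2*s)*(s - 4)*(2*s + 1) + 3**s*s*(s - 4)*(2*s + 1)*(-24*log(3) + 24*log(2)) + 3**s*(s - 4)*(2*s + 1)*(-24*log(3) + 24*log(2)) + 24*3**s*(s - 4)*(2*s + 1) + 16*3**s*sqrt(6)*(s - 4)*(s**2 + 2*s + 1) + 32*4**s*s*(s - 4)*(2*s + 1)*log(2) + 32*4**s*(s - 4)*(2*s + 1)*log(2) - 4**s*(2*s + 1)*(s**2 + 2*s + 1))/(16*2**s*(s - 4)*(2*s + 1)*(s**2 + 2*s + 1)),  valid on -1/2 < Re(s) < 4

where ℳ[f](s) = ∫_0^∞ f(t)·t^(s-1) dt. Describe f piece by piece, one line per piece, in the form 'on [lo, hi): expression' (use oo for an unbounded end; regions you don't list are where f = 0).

on [0, 3/2): sqrt(t)
on [3/2, 2): t*log(t)
on [2, oo): t**(-4)

decompose at 3/2, 2; ℳ[f](s) sums the 3 pieces' integrals
between 0 and 3/2 the integrand is sqrt(t)·t^(s-1)
on [3/2, 2): add ∫ t*log(t)·t^(s-1) dt
over [2, ∞), the kernel integral of t**(-4) enters the sum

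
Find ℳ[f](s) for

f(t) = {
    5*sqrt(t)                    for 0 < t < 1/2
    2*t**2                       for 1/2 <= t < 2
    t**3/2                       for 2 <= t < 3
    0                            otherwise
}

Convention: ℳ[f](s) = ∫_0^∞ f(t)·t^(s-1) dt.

treat the 3 regions marked off by 1/2, 2 separately and sum
∫ 5*sqrt(t)·t^(s-1) over [0, 1/2)
segment [1/2, 2) carries 2*t**2; integrate it
between 2 and 3 the integrand is t**3/2·t^(s-1)

(5*2**(3/2 - s)*(s + 2)*(s + 3) - 2**(s + 3)*(s + 2)*(2*s + 1) + 2**(s + 4)*(s + 3)*(2*s + 1) + 3**(s + 3)*(s + 2)*(2*s + 1) - (s + 3)*(2*s + 1)/2**s)/(2*(s + 2)*(s + 3)*(2*s + 1))
  Re(s) > -1/2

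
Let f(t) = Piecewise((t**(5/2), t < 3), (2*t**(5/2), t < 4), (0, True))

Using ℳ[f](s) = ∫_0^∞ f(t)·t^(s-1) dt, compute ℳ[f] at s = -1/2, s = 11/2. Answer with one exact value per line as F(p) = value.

breakpoints 3: one integral from each of the 2 segments
[0, 3) adds the kernel integral of t**(5/2)
the [3, 4) slice contributes ∫ 2*t**(5/2)·t^(s-1) dt

F(-1/2) = 23/2
F(11/2) = 124511/8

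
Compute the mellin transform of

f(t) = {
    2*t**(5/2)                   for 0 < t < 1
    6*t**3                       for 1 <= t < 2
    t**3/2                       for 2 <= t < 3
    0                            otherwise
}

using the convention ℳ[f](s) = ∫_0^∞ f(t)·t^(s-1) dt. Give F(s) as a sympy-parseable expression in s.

(88*2**s*(2*s + 5) + 27*3**s*(2*s + 5) - 16*s - 36)/(2*(s + 3)*(2*s + 5))
  Re(s) > -5/2

treat the 3 regions marked off by 1, 2 separately and sum
between 0 and 1 the integrand is 2*t**(5/2)·t^(s-1)
[1, 2) adds the kernel integral of 6*t**3
segment [2, 3) carries t**3/2; integrate it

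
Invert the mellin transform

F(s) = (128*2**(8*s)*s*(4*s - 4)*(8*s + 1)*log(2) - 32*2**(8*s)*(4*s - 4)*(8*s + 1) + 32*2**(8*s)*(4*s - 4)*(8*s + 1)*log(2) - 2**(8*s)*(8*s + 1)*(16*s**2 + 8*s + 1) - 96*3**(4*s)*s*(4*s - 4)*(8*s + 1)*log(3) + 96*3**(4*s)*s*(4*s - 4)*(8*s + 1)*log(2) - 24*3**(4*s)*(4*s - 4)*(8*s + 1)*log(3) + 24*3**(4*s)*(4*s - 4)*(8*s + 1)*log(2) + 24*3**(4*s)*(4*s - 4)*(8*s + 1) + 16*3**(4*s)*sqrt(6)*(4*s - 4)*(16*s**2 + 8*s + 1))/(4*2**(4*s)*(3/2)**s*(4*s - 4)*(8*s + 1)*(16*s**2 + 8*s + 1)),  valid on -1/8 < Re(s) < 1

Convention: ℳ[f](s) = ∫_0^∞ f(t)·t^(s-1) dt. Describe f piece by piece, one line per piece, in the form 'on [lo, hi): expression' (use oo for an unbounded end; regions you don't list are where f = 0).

peel off the common scale on t: t**(1/8) on [0, 81/16); t**(1/4)*log(t**(1/4)) on [81/16, 16); 1/t on [16, ∞)
remove the power substitution first: t**(1/4) on [0, 9/4); sqrt(t)*log(sqrt(t)) on [9/4, 4); t**(-2) on [4, ∞)
reversing the power substitution: sqrt(t) on [0, 3/2); t*log(t) on [3/2, 2); t**(-4) on [2, ∞)
summing 3 kernel integrals split by 27/8, 32/3 yields ℳ[f](s)
on [0, 27/8) integrate f = 2**(7/8)*3**(1/8)*t**(1/8)/2 against the kernel
over [27/8, 32/3), the kernel integral of 2**(3/4)*3**(1/4)*t**(1/4)*log(2**(3/4)*3**(1/4)*t**(1/4)/2)/2 enters the sum
on [32/3, ∞) integrate f = 2/(3*t) against the kernel

on [0, 27/8): 2**(7/8)*3**(1/8)*t**(1/8)/2
on [27/8, 32/3): 2**(3/4)*3**(1/4)*t**(1/4)*log(2**(3/4)*3**(1/4)*t**(1/4)/2)/2
on [32/3, oo): 2/(3*t)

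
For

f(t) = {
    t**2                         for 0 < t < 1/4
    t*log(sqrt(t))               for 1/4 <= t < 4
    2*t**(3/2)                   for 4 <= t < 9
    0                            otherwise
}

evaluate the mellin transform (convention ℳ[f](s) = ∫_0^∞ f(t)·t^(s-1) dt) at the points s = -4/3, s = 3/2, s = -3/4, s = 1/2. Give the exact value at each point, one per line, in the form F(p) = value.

peel off the shared t-power: t on [0, 1/4); log(sqrt(t)) on [1/4, 4); 2*sqrt(t) on [4, 9)
invert the power substitution to get t**2 on [0, 1/2); log(t) on [1/2, 2); 2*t on [2, 3)
cuts at 1/4, 4: linearity sums the 3 kernel integrals
the [0, 1/4) slice contributes ∫ t**2·t^(s-1) dt
∫ t*log(sqrt(t))·t^(s-1) over [1/4, 4)
[4, 9) adds the kernel integral of 2*t**(3/2)

F(-4/3) = 3*2**(2/3)*(-19*2**(2/3) - log(2**(2*2**(2/3) + 8)) + 13 + 16*6**(1/3))/8
F(3/2) = 205*log(2)/16 + 14810143/33600
F(-3/4) = sqrt(2)*(-277 + 180*log(2) + 120*sqrt(6))/30
F(1/2) = 65*log(2)/12 + 5061/80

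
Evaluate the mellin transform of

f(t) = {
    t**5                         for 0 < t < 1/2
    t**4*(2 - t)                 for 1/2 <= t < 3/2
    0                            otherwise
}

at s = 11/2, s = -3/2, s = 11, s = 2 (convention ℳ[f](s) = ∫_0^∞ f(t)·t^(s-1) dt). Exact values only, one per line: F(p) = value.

F(11/2) = sqrt(2)*(-46 + 531441*sqrt(3))/408576
F(-3/2) = -9*sqrt(2)/140 + 117*sqrt(6)/280
F(11) = 272629199/15728640
F(2) = 3637/2688

peel off the shared t-power: t**3 on [0, 1/2); t**2*(2 - t) on [1/2, 3/2)
invert the shared t-power to get t on [0, 1/2); 2 - t on [1/2, 3/2)
treat the 2 regions marked off by 1/2 separately and sum
∫ over [0, 1/2) of t**5·t^(s-1) joins the sum
segment 1/2 to 3/2 holds t**4*(2 - t); add its integral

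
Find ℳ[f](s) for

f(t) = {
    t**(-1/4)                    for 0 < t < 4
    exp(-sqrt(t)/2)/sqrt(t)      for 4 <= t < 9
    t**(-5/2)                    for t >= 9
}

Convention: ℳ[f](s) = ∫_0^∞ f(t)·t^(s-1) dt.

(2**(2*s + 3/2)*(486*s - 1215)/243 + 4**s*(2*s - 5)*(4*s - 1)*uppergamma(2*s - 1, 1) - 4**s*(2*s - 5)*(4*s - 1)*uppergamma(2*s - 1, 3/2) + 9**s*(2 - 8*s)/243)/((2*s - 5)*(4*s - 1))
  1/4 < Re(s) < 5/2

invert the power substitution to get 1/sqrt(t) on [0, 2); exp(-t/2)/t on [2, 3); t**(-5) on [3, ∞)
back out the shared t-power: sqrt(t) on [0, 2); exp(-t/2) on [2, 3); t**(-4) on [3, ∞)
split f at 4, 9: ℳ[f](s) collects 3 kernel integrals
on [0, 4) integrate f = t**(-1/4) against the kernel
on [4, 9) integrate f = exp(-sqrt(t)/2)/sqrt(t) against the kernel
segment 9 to ∞ holds t**(-5/2); add its integral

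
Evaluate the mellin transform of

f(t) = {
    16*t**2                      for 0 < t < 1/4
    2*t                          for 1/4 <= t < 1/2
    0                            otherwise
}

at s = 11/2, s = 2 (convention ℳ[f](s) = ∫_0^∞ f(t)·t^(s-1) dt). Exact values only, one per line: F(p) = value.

strip the common scale on t: 4*t**2 on [0, 1/2); t on [1/2, 1)
invert the common scale on t to get t**2 on [0, 1); t/2 on [1, 2)
invert the shared t-power to get t on [0, 1); 1/2 on [1, 2)
breakpoints 1/4: one integral from each of the 2 segments
for t in [0, 1/4): the term is ∫ 16*t**2·t^(s-1)
segment 1/4 to 1/2 holds 2*t; add its integral

F(11/2) = 11/399360 + sqrt(2)/416
F(2) = 17/192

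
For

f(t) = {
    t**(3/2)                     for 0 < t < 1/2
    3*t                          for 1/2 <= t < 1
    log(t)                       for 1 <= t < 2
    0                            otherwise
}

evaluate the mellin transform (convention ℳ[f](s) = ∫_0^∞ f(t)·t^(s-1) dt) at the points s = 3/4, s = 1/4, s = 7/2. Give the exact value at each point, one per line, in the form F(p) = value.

F(3/4) = -31*2**(3/4)/18 - 3*2**(1/4)/7 + 4*2**(3/4)*log(2)/3 + 220/63
F(1/4) = -111*2**(1/4)/7 - 3*2**(3/4)/5 + 4*2**(1/4)*log(2) + 92/5
F(7/2) = sqrt(2)*(-31700 + 17747*sqrt(2) + 107520*log(2))/47040

along the cuts 1/2, 1, ℳ[f](s) splits into 3 integrals
segment 0 to 1/2 holds t**(3/2); add its integral
[1/2, 1) adds the kernel integral of 3*t
between 1 and 2 the integrand is log(t)·t^(s-1)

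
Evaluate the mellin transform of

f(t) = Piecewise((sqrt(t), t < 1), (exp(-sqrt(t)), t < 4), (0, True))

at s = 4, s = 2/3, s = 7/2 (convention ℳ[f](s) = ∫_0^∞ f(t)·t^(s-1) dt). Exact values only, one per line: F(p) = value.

F(4) = -74400*exp(-2) + 2/9 + 27400*exp(-1)
F(2/3) = -2*uppergamma(4/3, 2) + 6/7 + 2*uppergamma(4/3, 1)
F(7/2) = -10592*exp(-2) + 1/4 + 3914*exp(-1)

strip the power substitution: t on [0, 1); exp(-t) on [1, 2)
cuts at 1: linearity sums the 2 kernel integrals
between 0 and 1 the integrand is sqrt(t)·t^(s-1)
∫ exp(-sqrt(t))·t^(s-1) over [1, 4)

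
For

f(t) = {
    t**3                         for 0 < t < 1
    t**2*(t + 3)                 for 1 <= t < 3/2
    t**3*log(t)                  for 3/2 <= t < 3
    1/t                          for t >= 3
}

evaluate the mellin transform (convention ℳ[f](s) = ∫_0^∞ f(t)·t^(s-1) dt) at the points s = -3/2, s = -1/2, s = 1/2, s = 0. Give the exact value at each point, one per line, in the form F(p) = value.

F(-3/2) = -6 - 178*sqrt(3)/135 + log(2**(sqrt(6)/2)*3**(-sqrt(6)/2 + 2*sqrt(3))) + 23*sqrt(6)/6
F(-1/2) = -922*sqrt(3)/675 - 2 + 213*sqrt(6)/100 + log(2**(9*sqrt(6)/20)*3**(-9*sqrt(6)/20 + 18*sqrt(3)/5))
F(1/2) = -226*sqrt(3)/147 - 27*sqrt(6)*log(3)/56 - 6/5 + 27*sqrt(6)*log(2)/56 + 3861*sqrt(6)/1960 + 54*sqrt(3)*log(3)/7
F(0) = 17/24 + 9*log(2)/8 + 63*log(3)/8

back out the shared t-power: t on [0, 1); t + 3 on [1, 3/2); t*log(t) on [3/2, 3); …
breakpoints 1, 3/2, 3: one integral from each of the 4 segments
the [0, 1) slice contributes ∫ t**3·t^(s-1) dt
∫ t**2*(t + 3)·t^(s-1) over [1, 3/2)
segment 3/2 to 3 holds t**3*log(t); add its integral
between 3 and ∞ the integrand is 1/t·t^(s-1)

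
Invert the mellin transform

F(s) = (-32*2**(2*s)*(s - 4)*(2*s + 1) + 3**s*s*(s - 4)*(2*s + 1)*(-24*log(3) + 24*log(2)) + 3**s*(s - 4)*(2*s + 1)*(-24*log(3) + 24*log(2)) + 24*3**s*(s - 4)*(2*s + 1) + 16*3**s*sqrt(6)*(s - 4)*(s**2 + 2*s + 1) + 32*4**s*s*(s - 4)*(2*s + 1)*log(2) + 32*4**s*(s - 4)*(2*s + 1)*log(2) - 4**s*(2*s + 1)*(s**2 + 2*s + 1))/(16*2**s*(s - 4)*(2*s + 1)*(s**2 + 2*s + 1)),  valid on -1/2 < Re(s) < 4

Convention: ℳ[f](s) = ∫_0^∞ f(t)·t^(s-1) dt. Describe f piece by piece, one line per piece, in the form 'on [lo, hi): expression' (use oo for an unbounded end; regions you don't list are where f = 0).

on [0, 3/2): sqrt(t)
on [3/2, 2): t*log(t)
on [2, oo): t**(-4)

cuts at 3/2, 2: linearity sums the 3 kernel integrals
over [0, 3/2), the kernel integral of sqrt(t) enters the sum
segment [3/2, 2) carries t*log(t); integrate it
piece [2, ∞): integrate t**(-4) against the kernel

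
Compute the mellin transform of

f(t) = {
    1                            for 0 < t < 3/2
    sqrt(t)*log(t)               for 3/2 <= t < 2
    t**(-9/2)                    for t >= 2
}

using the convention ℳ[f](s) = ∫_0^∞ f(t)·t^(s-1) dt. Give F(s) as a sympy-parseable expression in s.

2**(1/2 - s)*(32*2**(2*s - 1)*s*(s - 9/2)*(2*s - 1)*log(2) - 64*2**(2*s - 1)*s*(s - 9/2) + 64*2**(2*s - 1)*s*(s - 9/2)*log(2) - 2*2**(2*s - 1)*s*(2*s + (2*s - 1)**2/4) - 24*3**(s - 1/2)*s*(s - 9/2)*(2*s - 1)*log(3) + 24*3**(s - 1/2)*s*(s - 9/2)*(2*s - 1)*log(2) - 48*3**(s - 1/2)*s*(s - 9/2)*log(3) + 48*3**(s - 1/2)*s*(s - 9/2)*log(2) + 48*3**(s - 1/2)*s*(s - 9/2) + 16*3**(s - 1/2)*sqrt(6)*(s - 9/2)*(2*s + (2*s - 1)**2/4))/(32*s*(s - 9/2)*(2*s + (2*s - 1)**2/4))
  0 < Re(s) < 9/2

peel off the power substitution: 1 on [0, sqrt(6)/2); t*log(t**2) on [sqrt(6)/2, sqrt(2)); t**(-9) on [sqrt(2), ∞)
peel off the shared t-power: t on [0, sqrt(6)/2); t**2*log(t**2) on [sqrt(6)/2, sqrt(2)); t**(-8) on [sqrt(2), ∞)
remove the power substitution first: sqrt(t) on [0, 3/2); t*log(t) on [3/2, 2); t**(-4) on [2, ∞)
along the cuts 3/2, 2, ℳ[f](s) splits into 3 integrals
the [0, 3/2) slice contributes ∫ 1·t^(s-1) dt
∫ over [3/2, 2) of sqrt(t)*log(t)·t^(s-1) joins the sum
on [2, ∞): add ∫ t**(-9/2)·t^(s-1) dt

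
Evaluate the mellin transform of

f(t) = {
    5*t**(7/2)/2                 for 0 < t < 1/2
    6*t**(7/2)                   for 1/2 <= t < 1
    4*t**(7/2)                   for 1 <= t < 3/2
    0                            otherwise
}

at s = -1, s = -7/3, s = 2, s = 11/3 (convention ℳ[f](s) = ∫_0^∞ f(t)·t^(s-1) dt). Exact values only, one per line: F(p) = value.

F(-1) = -7*sqrt(2)/40 + 4/5 + 9*sqrt(6)/5
F(-7/3) = -3*2**(5/6)/4 + 12/7 + 18*2**(5/6)*3**(1/6)/7
F(2) = -7*sqrt(2)/704 + 4/11 + 243*sqrt(6)/88
F(11/3) = -21*2**(5/6)/11008 + 12/43 + 6561*2**(5/6)*3**(1/6)/1376

linearity at 1/2, 1 turns ℳ[f](s) into 3 summed integrals
[0, 1/2) adds the kernel integral of 5*t**(7/2)/2
piece [1/2, 1): integrate 6*t**(7/2) against the kernel
the [1, 3/2) slice contributes ∫ 4*t**(7/2)·t^(s-1) dt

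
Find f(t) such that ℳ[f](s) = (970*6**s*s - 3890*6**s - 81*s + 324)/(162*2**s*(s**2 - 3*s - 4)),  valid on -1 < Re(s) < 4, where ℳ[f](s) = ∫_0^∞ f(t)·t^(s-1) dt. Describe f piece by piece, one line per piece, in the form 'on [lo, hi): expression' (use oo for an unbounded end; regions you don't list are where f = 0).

on [0, 1/2): t
on [1/2, 3): 2*t
on [3, oo): t**(-4)

split f at 1/2, 3: ℳ[f](s) collects 3 kernel integrals
for t in [0, 1/2): the term is ∫ t·t^(s-1)
∫ 2*t·t^(s-1) over [1/2, 3)
[3, ∞) adds the kernel integral of t**(-4)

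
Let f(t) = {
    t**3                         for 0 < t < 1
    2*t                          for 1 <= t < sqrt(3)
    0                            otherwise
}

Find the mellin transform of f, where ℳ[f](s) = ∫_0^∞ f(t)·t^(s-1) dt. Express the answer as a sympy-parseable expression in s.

remove the power substitution first: t**(3/2) on [0, 1); 2*sqrt(t) on [1, 3)
split f at 1: ℳ[f](s) collects 2 kernel integrals
segment 0 to 1 holds t**3; add its integral
∫ over [1, sqrt(3)) of 2*t·t^(s-1) joins the sum

(2*3**(s/2 + 1/2)*(s + 3) - s - 5)/((s + 1)*(s + 3))
  Re(s) > -3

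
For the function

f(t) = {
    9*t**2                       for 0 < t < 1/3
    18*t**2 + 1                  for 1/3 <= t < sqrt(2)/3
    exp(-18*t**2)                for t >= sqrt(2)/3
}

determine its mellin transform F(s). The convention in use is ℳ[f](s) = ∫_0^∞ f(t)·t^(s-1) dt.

the common scale on t comes off first: t**2 on [0, 1); 2*t**2 + 1 on [1, sqrt(2)); exp(-2*t**2) on [sqrt(2), ∞)
the power substitution comes off first: t on [0, 1); 2*t + 1 on [1, 2); exp(-2*t) on [2, ∞)
integrate the 3 segments split at 1/3, sqrt(2)/3, then add the results
segment [0, 1/3) carries 9*t**2; integrate it
on [1/3, sqrt(2)/3): add ∫ (18*t**2 + 1)·t^(s-1) dt
the [sqrt(2)/3, ∞) slice contributes ∫ exp(-18*t**2)·t^(s-1) dt

(2**(s/2)*s*(s/2 + 1)*uppergamma(s/2, 4)/2 - 4**(s/2)*s - 4**(s/2) + 5*8**(s/2)*s/2 + 8**(s/2))/(3**s*4**(s/2)*s*(s/2 + 1))
  Re(s) > -2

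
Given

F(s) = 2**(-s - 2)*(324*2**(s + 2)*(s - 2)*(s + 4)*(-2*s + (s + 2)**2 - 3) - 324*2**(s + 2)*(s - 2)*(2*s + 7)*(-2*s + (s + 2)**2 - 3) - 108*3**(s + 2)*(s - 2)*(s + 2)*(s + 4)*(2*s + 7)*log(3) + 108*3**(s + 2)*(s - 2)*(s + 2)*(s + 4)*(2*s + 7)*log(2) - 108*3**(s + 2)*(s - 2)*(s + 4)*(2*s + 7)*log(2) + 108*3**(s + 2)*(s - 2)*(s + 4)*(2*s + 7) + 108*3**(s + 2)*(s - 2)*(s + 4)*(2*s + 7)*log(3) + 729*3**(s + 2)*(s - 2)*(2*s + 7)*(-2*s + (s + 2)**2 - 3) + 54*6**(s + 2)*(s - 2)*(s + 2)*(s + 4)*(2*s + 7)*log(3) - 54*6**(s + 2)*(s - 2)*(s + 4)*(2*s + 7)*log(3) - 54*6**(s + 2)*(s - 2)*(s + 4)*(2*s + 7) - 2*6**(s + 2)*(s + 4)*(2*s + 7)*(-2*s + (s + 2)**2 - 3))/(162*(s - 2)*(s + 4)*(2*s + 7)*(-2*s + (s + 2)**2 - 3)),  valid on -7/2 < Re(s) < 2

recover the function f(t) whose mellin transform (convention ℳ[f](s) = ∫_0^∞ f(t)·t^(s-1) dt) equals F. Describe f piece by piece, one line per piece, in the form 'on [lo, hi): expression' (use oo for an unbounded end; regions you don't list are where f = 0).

the shared t-power comes off first: t**(3/2) on [0, 1); 2*t**2 on [1, 3/2); log(t)/t on [3/2, 3); …
cuts at 1, 3/2, 3: linearity sums the 4 kernel integrals
between 0 and 1 the integrand is t**(7/2)·t^(s-1)
the [1, 3/2) slice contributes ∫ 2*t**4·t^(s-1) dt
segment 3/2 to 3 holds t*log(t); add its integral
the [3, ∞) slice contributes ∫ t**(-2)·t^(s-1) dt

on [0, 1): t**(7/2)
on [1, 3/2): 2*t**4
on [3/2, 3): t*log(t)
on [3, oo): t**(-2)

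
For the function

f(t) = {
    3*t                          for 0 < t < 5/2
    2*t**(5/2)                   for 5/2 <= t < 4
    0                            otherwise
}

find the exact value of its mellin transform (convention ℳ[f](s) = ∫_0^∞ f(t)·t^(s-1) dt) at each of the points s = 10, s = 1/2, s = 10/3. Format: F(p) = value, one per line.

F(10) = 3027319085759/563200 - 9765625*sqrt(10)/2048
F(1/2) = 5*sqrt(10)/2 + 129/4
F(10/3) = -1875*2**(1/6)*5**(5/6)/112 + 5625*2**(2/3)*5**(1/3)/416 + 24576*2**(2/3)/35

integrate the 2 segments split at 5/2, then add the results
segment 0 to 5/2 holds 3*t; add its integral
∫ over [5/2, 4) of 2*t**(5/2)·t^(s-1) joins the sum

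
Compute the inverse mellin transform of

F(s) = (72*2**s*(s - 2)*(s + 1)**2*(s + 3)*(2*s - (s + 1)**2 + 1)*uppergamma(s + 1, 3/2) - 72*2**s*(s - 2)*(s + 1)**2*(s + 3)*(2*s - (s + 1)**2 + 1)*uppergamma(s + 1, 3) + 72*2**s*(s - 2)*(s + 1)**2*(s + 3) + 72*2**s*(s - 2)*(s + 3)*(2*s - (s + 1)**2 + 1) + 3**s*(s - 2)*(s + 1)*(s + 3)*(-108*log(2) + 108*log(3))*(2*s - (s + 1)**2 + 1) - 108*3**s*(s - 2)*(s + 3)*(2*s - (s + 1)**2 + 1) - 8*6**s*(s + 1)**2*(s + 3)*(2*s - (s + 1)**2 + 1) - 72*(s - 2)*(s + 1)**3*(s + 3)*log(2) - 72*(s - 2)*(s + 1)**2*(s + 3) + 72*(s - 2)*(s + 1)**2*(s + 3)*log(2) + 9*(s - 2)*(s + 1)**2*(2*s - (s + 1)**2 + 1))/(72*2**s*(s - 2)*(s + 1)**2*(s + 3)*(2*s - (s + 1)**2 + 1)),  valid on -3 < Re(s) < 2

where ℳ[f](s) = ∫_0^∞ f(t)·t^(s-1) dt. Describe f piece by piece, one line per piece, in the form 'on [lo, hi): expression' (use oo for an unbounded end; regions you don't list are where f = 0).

on [0, 1/2): t**3
on [1/2, 1): log(t)
on [1, 3/2): t*log(t)
on [3/2, 3): t*exp(-t)
on [3, oo): t**(-2)

the shared t-power comes off first: t**2 on [0, 1/2); log(t)/t on [1/2, 1); log(t) on [1, 3/2); …
cuts at 1/2, 1, 3/2, 3: linearity sums the 5 kernel integrals
on [0, 1/2) integrate f = t**3 against the kernel
on [1/2, 1): add ∫ log(t)·t^(s-1) dt
segment [1, 3/2) carries t*log(t); integrate it
on [3/2, 3) integrate f = t*exp(-t) against the kernel
the [3, ∞) slice contributes ∫ t**(-2)·t^(s-1) dt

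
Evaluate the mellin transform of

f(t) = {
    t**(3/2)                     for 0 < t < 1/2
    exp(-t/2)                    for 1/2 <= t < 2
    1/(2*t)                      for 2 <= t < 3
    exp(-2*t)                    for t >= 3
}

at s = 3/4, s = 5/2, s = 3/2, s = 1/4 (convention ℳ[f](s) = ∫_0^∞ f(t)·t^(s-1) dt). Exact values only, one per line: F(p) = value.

treat the 4 regions marked off by 1/2, 2, 3 separately and sum
for t in [0, 1/2): the term is ∫ t**(3/2)·t^(s-1)
piece [1/2, 2): integrate exp(-t/2) against the kernel
the [2, 3) slice contributes ∫ 1/(2*t)·t^(s-1) dt
segment [3, ∞) carries exp(-2*t); integrate it

F(3/4) = -2*3**(3/4)/3 - 2**(3/4)*uppergamma(3/4, 1) + 2**(1/4)*uppergamma(3/4, 6)/2 + 2**(3/4)*uppergamma(3/4, 1/4) + 19*2**(3/4)/18
F(5/2) = -10*sqrt(2)*exp(-1) - 3*sqrt(2)*sqrt(pi)*erfc(1) - 2*sqrt(2)/3 + 3*sqrt(2)*sqrt(pi)*erfc(sqrt(6))/32 + 15*sqrt(3)*exp(-6)/8 + 1/64 + sqrt(3) + 3*sqrt(2)*sqrt(pi)*erfc(1/2) + 7*sqrt(2)*exp(-1/4)/2
F(3/2) = -sqrt(2) - 2*sqrt(2)*exp(-1) - sqrt(2)*sqrt(pi)*erfc(1) + sqrt(2)*sqrt(pi)*erfc(sqrt(6))/8 + sqrt(3)*exp(-6)/2 + 1/24 + sqrt(2)*exp(-1/4) + sqrt(2)*sqrt(pi)*erfc(1/2) + sqrt(3)
F(1/4) = -2**(1/4)*uppergamma(1/4, 1) - 2*3**(1/4)/9 + 2**(3/4)*uppergamma(1/4, 6)/2 + 10*2**(1/4)/21 + 2**(1/4)*uppergamma(1/4, 1/4)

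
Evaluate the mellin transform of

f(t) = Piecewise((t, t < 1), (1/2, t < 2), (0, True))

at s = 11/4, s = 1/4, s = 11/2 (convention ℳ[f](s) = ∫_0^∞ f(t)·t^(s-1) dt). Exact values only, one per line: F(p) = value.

F(11/4) = 14/165 + 8*2**(3/4)/11
F(1/4) = -6/5 + 2*2**(1/4)
F(11/2) = 9/143 + 32*sqrt(2)/11

cuts at 1: linearity sums the 2 kernel integrals
segment [0, 1) carries t; integrate it
∫ 1/2·t^(s-1) over [1, 2)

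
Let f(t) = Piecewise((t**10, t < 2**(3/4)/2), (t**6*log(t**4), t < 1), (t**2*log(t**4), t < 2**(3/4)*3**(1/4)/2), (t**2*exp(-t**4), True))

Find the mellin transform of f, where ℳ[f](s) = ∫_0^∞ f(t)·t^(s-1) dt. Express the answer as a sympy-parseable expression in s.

undo the shared t-power: t**8 on [0, 2**(3/4)/2); t**4*log(t**4) on [2**(3/4)/2, 1); log(t**4) on [1, 2**(3/4)*3**(1/4)/2); …
reversing the power substitution: t**4 on [0, sqrt(2)/2); t**2*log(t**2) on [sqrt(2)/2, 1); log(t**2) on [1, sqrt(6)/2); …
undo the power substitution: t**2 on [0, 1/2); t*log(t) on [1/2, 1); log(t) on [1, 3/2); …
breakpoints 2**(3/4)/2, 1, 2**(3/4)*3**(1/4)/2: one integral from each of the 4 segments
piece [0, 2**(3/4)/2): integrate t**10 against the kernel
∫ over [2**(3/4)/2, 1) of t**6*log(t**4)·t^(s-1) joins the sum
for t in [1, 2**(3/4)*3**(1/4)/2): the term is ∫ t**2*log(t**4)·t^(s-1)
∫ over [2**(3/4)*3**(1/4)/2, ∞) of t**2*exp(-t**4)·t^(s-1) joins the sum

2**(-s/4 - 5/2)*(2**(s/4 + 1/2)*(s + 2)**2*(s + 10)*(8*s + (s + 2)**2 + 32)*uppergamma(s/4 + 1/2, 3/2) + 2**(s/4 + 9/2)*(-s - 10)*(s + 2)**2 + 2**(s/4 + 9/2)*(s + 10)*(8*s + (s + 2)**2 + 32) + 3**(s/4 + 1/2)*(s + 2)*(s + 10)*(-4*log(2) + 4*log(3))*(8*s + (s + 2)**2 + 32) - 16*3**(s/4 + 1/2)*(s + 10)*(8*s + (s + 2)**2 + 32) + (s + 2)**3*(s + 10)*log(4) + 8*(s + 2)**2*(s + 10)*log(2) + (s + 2)**2*(8*s + 80) + (s + 2)**2*(8*s + (s + 2)**2 + 32))/((s + 2)**2*(s + 10)*(8*s + (s + 2)**2 + 32))
  Re(s) > -10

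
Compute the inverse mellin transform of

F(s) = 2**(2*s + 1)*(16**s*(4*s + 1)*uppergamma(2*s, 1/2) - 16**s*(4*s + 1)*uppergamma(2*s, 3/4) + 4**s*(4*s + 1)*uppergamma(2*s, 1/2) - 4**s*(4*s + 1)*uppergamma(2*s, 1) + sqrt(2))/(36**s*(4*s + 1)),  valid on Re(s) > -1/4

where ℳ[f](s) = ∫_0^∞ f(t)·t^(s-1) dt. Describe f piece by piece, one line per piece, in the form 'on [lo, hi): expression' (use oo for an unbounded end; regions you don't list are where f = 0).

on [0, 1/9): sqrt(6)*t**(1/4)/2
on [1/9, 4/9): exp(-3*sqrt(t)/2)
on [4/9, 1): exp(-3*sqrt(t)/4)

undo the power substitution: sqrt(6)*sqrt(t)/2 on [0, 1/3); exp(-3*t/2) on [1/3, 2/3); exp(-3*t/4) on [2/3, 1)
remove the common scale on t first: sqrt(3)*sqrt(t) on [0, 1/6); exp(-3*t) on [1/6, 1/3); exp(-3*t/2) on [1/3, 1/2)
invert the common scale on t to get sqrt(t) on [0, 1/2); exp(-t) on [1/2, 1); exp(-t/2) on [1, 3/2)
the 3 pieces separated at 1/9, 4/9 each add one integral
on [0, 1/9): add ∫ sqrt(6)*t**(1/4)/2·t^(s-1) dt
between 1/9 and 4/9 the integrand is exp(-3*sqrt(t)/2)·t^(s-1)
the [4/9, 1) slice contributes ∫ exp(-3*sqrt(t)/4)·t^(s-1) dt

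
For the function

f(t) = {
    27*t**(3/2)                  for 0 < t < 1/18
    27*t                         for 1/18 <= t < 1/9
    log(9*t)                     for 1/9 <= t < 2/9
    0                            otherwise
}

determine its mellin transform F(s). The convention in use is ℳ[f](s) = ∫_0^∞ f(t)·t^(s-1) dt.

undo the common scale on t: 3*sqrt(3)*t**(3/2) on [0, 1/6); 9*t on [1/6, 1/3); log(3*t) on [1/3, 2/3)
strip the common scale on t: t**(3/2) on [0, 1/2); 3*t on [1/2, 1); log(t) on [1, 2)
summing 3 kernel integrals split by 1/18, 1/9 yields ℳ[f](s)
piece [0, 1/18): integrate 27*t**(3/2) against the kernel
segment [1/18, 1/9) carries 27*t; integrate it
[1/9, 2/9) adds the kernel integral of log(9*t)

(2**(2*s)*s*(s + 1)*(2*s + 3)*log(4) - 2*2**(2*s)*(s + 1)*(2*s + 3) + 6*2**s*s**2*(2*s + 3) + 2*2**s*(s + 1)*(2*s + 3) + sqrt(2)*s**2*(s + 1) - 3*s**2*(2*s + 3))/(2*18**s*s**2*(s + 1)*(2*s + 3))
  Re(s) > -3/2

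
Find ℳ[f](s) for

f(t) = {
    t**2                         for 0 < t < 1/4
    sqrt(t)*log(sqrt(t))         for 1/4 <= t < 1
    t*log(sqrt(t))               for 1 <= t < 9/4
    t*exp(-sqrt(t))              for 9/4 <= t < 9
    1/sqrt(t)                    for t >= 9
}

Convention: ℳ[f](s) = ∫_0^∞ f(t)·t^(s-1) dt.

invert the shared t-power to get t on [0, 1/4); log(sqrt(t))/sqrt(t) on [1/4, 1); log(sqrt(t)) on [1, 9/4); …
undo the power substitution: t**2 on [0, 1/2); log(t)/t on [1/2, 1); log(t) on [1, 3/2); …
along the cuts 1/4, 1, 9/4, 9, ℳ[f](s) splits into 5 integrals
piece [0, 1/4): integrate t**2 against the kernel
on [1/4, 1) integrate f = sqrt(t)*log(sqrt(t)) against the kernel
on [1, 9/4): add ∫ t*log(sqrt(t))·t^(s-1) dt
piece [9/4, 9): integrate t*exp(-sqrt(t)) against the kernel
segment 9 to ∞ holds 1/sqrt(t); add its integral

(96*2**(2*s)*(s + 1)**2*(s + 2)*(2*s - 1)*(4*s - 4*(s + 1)**2 + 3)*uppergamma(2*s + 2, 3/2) - 96*2**(2*s)*(s + 1)**2*(s + 2)*(2*s - 1)*(4*s - 4*(s + 1)**2 + 3)*uppergamma(2*s + 2, 3) + 96*2**(2*s)*(s + 1)**2*(s + 2)*(2*s - 1) + 24*2**(2*s)*(s + 2)*(2*s - 1)*(4*s - 4*(s + 1)**2 + 3) + 3**(2*s)*(s + 1)*(s + 2)*(2*s - 1)*(-108*log(2) + 108*log(3))*(4*s - 4*(s + 1)**2 + 3) - 54*3**(2*s)*(s + 2)*(2*s - 1)*(4*s - 4*(s + 1)**2 + 3) - 32*6**(2*s)*(s + 1)**2*(s + 2)*(4*s - 4*(s + 1)**2 + 3) - 96*(s + 1)**3*(s + 2)*(2*s - 1)*log(2) - 48*(s + 1)**2*(s + 2)*(2*s - 1) + 48*(s + 1)**2*(s + 2)*(2*s - 1)*log(2) + 3*(s + 1)**2*(2*s - 1)*(4*s - 4*(s + 1)**2 + 3))/(48*2**(2*s)*(s + 1)**2*(s + 2)*(2*s - 1)*(4*s - 4*(s + 1)**2 + 3))
  -2 < Re(s) < 1/2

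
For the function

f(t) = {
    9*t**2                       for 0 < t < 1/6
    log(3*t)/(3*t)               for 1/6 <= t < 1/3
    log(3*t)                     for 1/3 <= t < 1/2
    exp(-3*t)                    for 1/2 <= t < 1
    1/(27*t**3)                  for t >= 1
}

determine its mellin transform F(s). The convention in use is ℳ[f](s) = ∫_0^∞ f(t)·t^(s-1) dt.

(108*2**s*s**2*(s - 3)*(s + 2)*(s**2 - 2*s + 1)*uppergamma(s, 3/2) - 108*2**s*s**2*(s - 3)*(s + 2)*(s**2 - 2*s + 1)*uppergamma(s, 3) - 108*2**s*s**2*(s - 3)*(s + 2) + 108*2**s*(s - 3)*(s + 2)*(s**2 - 2*s + 1) - 108*3**s*s*(s - 3)*(s + 2)*(s**2 - 2*s + 1)*log(2) + 108*3**s*s*(s - 3)*(s + 2)*(s**2 - 2*s + 1)*log(3) - 108*3**s*(s - 3)*(s + 2)*(s**2 - 2*s + 1) - 4*6**s*s**2*(s + 2)*(s**2 - 2*s + 1) + 216*s**3*(s - 3)*(s + 2)*log(2) - 216*s**2*(s - 3)*(s + 2)*log(2) + 216*s**2*(s - 3)*(s + 2) + 27*s**2*(s - 3)*(s**2 - 2*s + 1))/(108*6**s*s**2*(s - 3)*(s + 2)*(s**2 - 2*s + 1))
  -2 < Re(s) < 3

remove the common scale on t first: t**2 on [0, 1/2); log(t)/t on [1/2, 1); log(t) on [1, 3/2); …
treat the 5 regions marked off by 1/6, 1/3, 1/2, 1 separately and sum
segment 0 to 1/6 holds 9*t**2; add its integral
piece [1/6, 1/3): integrate log(3*t)/(3*t) against the kernel
for t in [1/3, 1/2): the term is ∫ log(3*t)·t^(s-1)
∫ over [1/2, 1) of exp(-3*t)·t^(s-1) joins the sum
on [1, ∞) integrate f = 1/(27*t**3) against the kernel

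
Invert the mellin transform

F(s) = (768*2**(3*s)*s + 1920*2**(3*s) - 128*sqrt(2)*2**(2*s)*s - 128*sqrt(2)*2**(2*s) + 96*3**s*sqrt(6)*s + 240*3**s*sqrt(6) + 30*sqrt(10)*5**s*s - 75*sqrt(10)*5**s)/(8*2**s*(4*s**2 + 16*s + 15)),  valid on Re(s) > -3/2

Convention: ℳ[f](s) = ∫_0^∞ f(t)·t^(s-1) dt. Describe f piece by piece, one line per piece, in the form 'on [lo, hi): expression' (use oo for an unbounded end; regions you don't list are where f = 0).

on [0, 3/2): 5*t**(3/2)
on [3/2, 2): t**(3/2)
on [2, 5/2): 3*t**(5/2)/2
on [5/2, 4): 3*t**(3/2)

along the cuts 3/2, 2, 5/2, ℳ[f](s) splits into 4 integrals
between 0 and 3/2 the integrand is 5*t**(3/2)·t^(s-1)
piece [3/2, 2): integrate t**(3/2) against the kernel
over [2, 5/2), the kernel integral of 3*t**(5/2)/2 enters the sum
[5/2, 4) adds the kernel integral of 3*t**(3/2)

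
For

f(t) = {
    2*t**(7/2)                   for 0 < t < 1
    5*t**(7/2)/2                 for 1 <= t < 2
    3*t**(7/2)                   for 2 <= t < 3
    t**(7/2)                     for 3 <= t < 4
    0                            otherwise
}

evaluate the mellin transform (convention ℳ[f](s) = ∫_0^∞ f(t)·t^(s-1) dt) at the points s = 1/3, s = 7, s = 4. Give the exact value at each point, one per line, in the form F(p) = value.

breakpoints 1, 2, 3: one integral from each of the 4 segments
segment [0, 1) carries 2*t**(7/2); integrate it
for t in [1, 2): the term is ∫ 5*t**(7/2)/2·t^(s-1)
the [2, 3) slice contributes ∫ 3*t**(7/2)·t^(s-1) dt
between 3 and 4 the integrand is t**(7/2)·t^(s-1)

F(1/3) = -24*2**(5/6)/23 - 3/23 + 324*3**(5/6)/23 + 768*2**(2/3)/23
F(7) = -1024*sqrt(2)/21 + 78732*sqrt(3)/7 + 1398101/7
F(4) = -128*sqrt(2)/15 + 2916*sqrt(3)/5 + 4369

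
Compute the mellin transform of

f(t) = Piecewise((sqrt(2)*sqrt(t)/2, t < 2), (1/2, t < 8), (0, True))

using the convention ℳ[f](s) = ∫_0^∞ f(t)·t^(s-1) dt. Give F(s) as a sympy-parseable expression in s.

peel off the common scale on t: sqrt(t) on [0, 1); 1/2 on [1, 4)
invert the power substitution to get t on [0, 1); 1/2 on [1, 2)
cuts at 2: linearity sums the 2 kernel integrals
between 0 and 2 the integrand is sqrt(2)*sqrt(t)/2·t^(s-1)
∫ over [2, 8) of 1/2·t^(s-1) joins the sum

2**(s - 1)*(4**s*(2*s + 1) + 2*s - 1)/(s*(2*s + 1))
  Re(s) > -1/2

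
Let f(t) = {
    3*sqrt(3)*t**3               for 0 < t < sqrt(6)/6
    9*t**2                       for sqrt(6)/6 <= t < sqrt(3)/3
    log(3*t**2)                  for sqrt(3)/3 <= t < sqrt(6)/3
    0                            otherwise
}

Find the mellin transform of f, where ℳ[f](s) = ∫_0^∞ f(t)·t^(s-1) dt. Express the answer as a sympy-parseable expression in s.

(sqrt(6)/6)**s*(12*2**(s/2)*s**2*(s + 3) + 8*2**(s/2)*(s + 2)*(s + 3) + 4*2**s*s*(s + 2)*(s + 3)*log(2) - 8*2**s*(s + 2)*(s + 3) + sqrt(2)*s**2*(s + 2) - 6*s**2*(s + 3))/(4*s**2*(s + 2)*(s + 3))
  Re(s) > -3

undo the power substitution: 3*sqrt(3)*t**(3/2) on [0, 1/6); 9*t on [1/6, 1/3); log(3*t) on [1/3, 2/3)
back out the common scale on t: t**(3/2) on [0, 1/2); 3*t on [1/2, 1); log(t) on [1, 2)
linearity at sqrt(6)/6, sqrt(3)/3 turns ℳ[f](s) into 3 summed integrals
on [0, sqrt(6)/6) integrate f = 3*sqrt(3)*t**3 against the kernel
∫ 9*t**2·t^(s-1) over [sqrt(6)/6, sqrt(3)/3)
on [sqrt(3)/3, sqrt(6)/3): add ∫ log(3*t**2)·t^(s-1) dt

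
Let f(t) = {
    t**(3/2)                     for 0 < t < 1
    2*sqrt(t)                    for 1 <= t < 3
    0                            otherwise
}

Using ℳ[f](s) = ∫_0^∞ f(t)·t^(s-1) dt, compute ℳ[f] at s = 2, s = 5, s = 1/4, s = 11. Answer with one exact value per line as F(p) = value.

F(2) = -18/35 + 36*sqrt(3)/5
F(5) = -30/143 + 972*sqrt(3)/11
F(1/4) = -44/21 + 8*3**(3/4)/3
F(11) = -54/575 + 708588*sqrt(3)/23

along the cuts 1, ℳ[f](s) splits into 2 integrals
on [0, 1): add ∫ t**(3/2)·t^(s-1) dt
the [1, 3) slice contributes ∫ 2*sqrt(t)·t^(s-1) dt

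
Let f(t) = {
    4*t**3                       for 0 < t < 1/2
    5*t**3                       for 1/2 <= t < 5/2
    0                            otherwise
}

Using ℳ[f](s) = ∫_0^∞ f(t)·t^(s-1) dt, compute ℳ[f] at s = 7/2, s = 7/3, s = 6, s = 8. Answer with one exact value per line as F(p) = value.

F(7/2) = -sqrt(2)/832 + 78125*sqrt(10)/832
F(7/3) = 3*2**(2/3)*(-1 + 15625*5**(1/3))/1024
F(6) = 406901/192
F(8) = 15258789/1408

integrate the 2 segments split at 1/2, then add the results
between 0 and 1/2 the integrand is 4*t**3·t^(s-1)
on [1/2, 5/2): add ∫ 5*t**3·t^(s-1) dt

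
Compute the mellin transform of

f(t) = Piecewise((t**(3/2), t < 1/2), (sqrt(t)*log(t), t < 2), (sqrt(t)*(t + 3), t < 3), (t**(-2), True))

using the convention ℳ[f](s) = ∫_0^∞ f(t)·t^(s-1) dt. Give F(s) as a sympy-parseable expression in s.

reversing the shared t-power: t on [0, 1/2); log(t) on [1/2, 2); t + 3 on [2, 3); …
linearity at 1/2, 2, 3 turns ℳ[f](s) into 4 summed integrals
∫ t**(3/2)·t^(s-1) over [0, 1/2)
over [1/2, 2), the kernel integral of sqrt(t)*log(t) enters the sum
the [2, 3) slice contributes ∫ sqrt(t)*(t + 3)·t^(s-1) dt
segment [3, ∞) carries t**(-2); integrate it

2**(-s - 1/2)*(-270*2**(2*s + 1)*(s + 1/2)**2*(2*s - 4) + 54*2**(2*s + 1)*(s + 1/2)*(s + 3/2)*(2*s - 4)*log(2) - 162*2**(2*s + 1)*(s + 1/2)*(2*s - 4) - 54*2**(2*s + 1)*(s + 3/2)*(2*s - 4) - 4*sqrt(3)*6**(s + 1/2)*(s + 1/2)**2*(s + 3/2) + 324*6**(s + 1/2)*(s + 1/2)**2*(2*s - 4) + 162*6**(s + 1/2)*(s + 1/2)*(2*s - 4) + 27*(s + 1/2)**2*(2*s - 4) + 54*(s + 1/2)*(s + 3/2)*(2*s - 4)*log(2) + (2*s - 4)*(54*s + 81))/(54*(s + 1/2)**2*(s + 3/2)*(2*s - 4))
  -3/2 < Re(s) < 2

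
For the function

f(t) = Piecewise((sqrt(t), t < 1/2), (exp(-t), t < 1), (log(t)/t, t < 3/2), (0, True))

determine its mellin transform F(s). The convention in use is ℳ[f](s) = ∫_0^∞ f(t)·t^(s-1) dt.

cuts at 1/2, 1: linearity sums the 3 kernel integrals
∫ over [0, 1/2) of sqrt(t)·t^(s-1) joins the sum
[1/2, 1) adds the kernel integral of exp(-t)
piece [1, 3/2): integrate log(t)/t against the kernel

(3*2**s*(2*s + 1)*(s**2 - 2*s + 1)*uppergamma(s, 1/2) - 3*2**s*(2*s + 1)*(s**2 - 2*s + 1)*uppergamma(s, 1) + 3*2**s*(2*s + 1) + 3**s*s*(2*s + 1)*(-2*log(2) + 2*log(3)) - 2*3**s*(2*s + 1) + 3**s*(2*s + 1)*(-2*log(3) + 2*log(2)) + 3*sqrt(2)*(s**2 - 2*s + 1))/(3*2**s*(2*s + 1)*(s**2 - 2*s + 1))
  Re(s) > -1/2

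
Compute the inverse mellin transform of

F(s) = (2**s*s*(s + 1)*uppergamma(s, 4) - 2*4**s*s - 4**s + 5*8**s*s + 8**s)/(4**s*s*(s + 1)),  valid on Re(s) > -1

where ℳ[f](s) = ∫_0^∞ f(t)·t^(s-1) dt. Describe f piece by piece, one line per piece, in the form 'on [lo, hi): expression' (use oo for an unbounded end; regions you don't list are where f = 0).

on [0, 1): t
on [1, 2): 2*t + 1
on [2, oo): exp(-2*t)

f breaks at 1, 2 into 3 integrals to sum
on [0, 1) integrate f = t against the kernel
segment 1 to 2 holds (2*t + 1); add its integral
∫ over [2, ∞) of exp(-2*t)·t^(s-1) joins the sum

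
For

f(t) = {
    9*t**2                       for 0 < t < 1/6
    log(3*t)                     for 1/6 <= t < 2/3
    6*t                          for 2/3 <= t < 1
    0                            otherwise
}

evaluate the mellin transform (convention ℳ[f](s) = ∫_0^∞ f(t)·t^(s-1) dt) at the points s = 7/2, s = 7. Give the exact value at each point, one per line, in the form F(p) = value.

undo the common scale on t: t**2 on [0, 1/2); log(t) on [1/2, 2); 2*t on [2, 3)
f breaks at 1/6, 2/3 into 3 integrals to sum
on [0, 1/6): add ∫ 9*t**2·t^(s-1) dt
segment [1/6, 2/3) carries log(3*t); integrate it
segment 2/3 to 1 holds 6*t; add its integral

F(7/2) = sqrt(6)*(-1204015 + 357588*log(2) + 2794176*sqrt(6))/12573792
F(7) = 16385*log(2)/1959552 + 355314901/493807104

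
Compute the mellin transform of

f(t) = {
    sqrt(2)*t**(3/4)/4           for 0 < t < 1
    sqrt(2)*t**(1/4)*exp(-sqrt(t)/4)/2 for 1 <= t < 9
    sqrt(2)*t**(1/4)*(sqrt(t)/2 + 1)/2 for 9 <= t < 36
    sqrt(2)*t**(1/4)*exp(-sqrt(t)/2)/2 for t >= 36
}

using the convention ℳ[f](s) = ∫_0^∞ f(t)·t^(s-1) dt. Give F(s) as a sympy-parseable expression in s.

sqrt(2)*(2**(2*s + 1/2)*(4*s + 1)*(4*s + 3)*uppergamma(2*s + 1/2, 3) + 2**(4*s + 1)*(4*s + 1)*(4*s + 3)*uppergamma(2*s + 1/2, 1/4) - 2**(4*s + 1)*(4*s + 1)*(4*s + 3)*uppergamma(2*s + 1/2, 3/4) + 3**(2*s + 1/2)*(-20*s - 5) - 4*3**(2*s + 1/2) + 6**(2*s + 1/2)*(32*s + 8) + 4*6**(2*s + 1/2) + 4*s + 1)/((4*s + 1)*(4*s + 3))
  Re(s) > -3/4

strip the power substitution: sqrt(2)*t**(3/2)/4 on [0, 1); sqrt(2)*sqrt(t)*exp(-t/4)/2 on [1, 3); sqrt(2)*sqrt(t)*(t/2 + 1)/2 on [3, 6); …
invert the common scale on t to get t**(3/2) on [0, 1/2); sqrt(t)*exp(-t/2) on [1/2, 3/2); sqrt(t)*(t + 1) on [3/2, 3); …
reversing the shared t-power: t on [0, 1/2); exp(-t/2) on [1/2, 3/2); t + 1 on [3/2, 3); …
breakpoints 1, 9, 36: one integral from each of the 4 segments
∫ over [0, 1) of sqrt(2)*t**(3/4)/4·t^(s-1) joins the sum
on [1, 9): add ∫ sqrt(2)*t**(1/4)*exp(-sqrt(t)/4)/2·t^(s-1) dt
for t in [9, 36): the term is ∫ sqrt(2)*t**(1/4)*(sqrt(t)/2 + 1)/2·t^(s-1)
∫ over [36, ∞) of sqrt(2)*t**(1/4)*exp(-sqrt(t)/2)/2·t^(s-1) joins the sum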